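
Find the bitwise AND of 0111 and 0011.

AND: 1 only when both bits are 1
  0111
& 0011
------
  0011
Decimal: 7 & 3 = 3



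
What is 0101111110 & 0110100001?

AND: 1 only when both bits are 1
  0101111110
& 0110100001
------------
  0100100000
Decimal: 382 & 417 = 288



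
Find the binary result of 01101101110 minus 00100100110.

Method 1 - Direct subtraction (column by column from the right: bit − bit − borrow-in; if negative, add 2 and borrow 1 from the next column):
borrow: 00000000000
        01101101110
-       00100100110
-------------------
        01001001000

Method 2 - Add two's complement:
Two's complement of 00100100110: invert → 11011011001, add 1 → 11011011010
  01101101110
+ 11011011010
-------------
 101001001000  (end carry out of the top bit = 1)
Discarding the end carry: 01001001000
Decimal check:
  01101101110 = 512 + 256 + 64 + 32 + 8 + 4 + 2 = 878
  00100100110 = 256 + 32 + 4 + 2 = 294
  878 - 294 = 584, and 01001001000 = 512 + 64 + 8 = 584 ✓



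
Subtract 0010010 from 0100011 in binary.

Method 1 - Direct subtraction (column by column from the right: bit − bit − borrow-in; if negative, add 2 and borrow 1 from the next column):
borrow: 0100000
        0100011
-       0010010
---------------
        0010001

Method 2 - Add two's complement:
Two's complement of 0010010: invert → 1101101, add 1 → 1101110
  0100011
+ 1101110
---------
 10010001  (end carry out of the top bit = 1)
Discarding the end carry: 0010001
Decimal check:
  0100011 = 32 + 2 + 1 = 35
  0010010 = 16 + 2 = 18
  35 - 18 = 17, and 0010001 = 16 + 1 = 17 ✓



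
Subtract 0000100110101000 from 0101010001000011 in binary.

Method 1 - Direct subtraction (column by column from the right: bit − bit − borrow-in; if negative, add 2 and borrow 1 from the next column):
borrow: 0001011101110000
        0101010001000011
-       0000100110101000
------------------------
        0100101010011011

Method 2 - Add two's complement:
Two's complement of 0000100110101000: invert → 1111011001010111, add 1 → 1111011001011000
  0101010001000011
+ 1111011001011000
------------------
 10100101010011011  (end carry out of the top bit = 1)
Discarding the end carry: 0100101010011011
Decimal check:
  0101010001000011 = 16384 + 4096 + 1024 + 64 + 2 + 1 = 21571
  0000100110101000 = 2048 + 256 + 128 + 32 + 8 = 2472
  21571 - 2472 = 19099, and 0100101010011011 = 16384 + 2048 + 512 + 128 + 16 + 8 + 2 + 1 = 19099 ✓



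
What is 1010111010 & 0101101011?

AND: 1 only when both bits are 1
  1010111010
& 0101101011
------------
  0000101010
Decimal: 698 & 363 = 42



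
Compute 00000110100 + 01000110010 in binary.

Add column by column from the right: bit + bit + carry-in; write the sum mod 2, carry 1 when the sum is 2 or 3.
carry:  00001100000
        00000110100
+       01000110010
-------------------
       001001100110
(the carry out of the leftmost column, 0, becomes the leading bit)
Decimal check:
  00000110100 = 32 + 16 + 4 = 52
  01000110010 = 512 + 32 + 16 + 2 = 562
  52 + 562 = 614, and 001001100110 = 512 + 64 + 32 + 4 + 2 = 614 ✓



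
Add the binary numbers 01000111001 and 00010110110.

Add column by column from the right: bit + bit + carry-in; write the sum mod 2, carry 1 when the sum is 2 or 3.
carry:  00001100000
        01000111001
+       00010110110
-------------------
       001011101111
(the carry out of the leftmost column, 0, becomes the leading bit)
Decimal check:
  01000111001 = 512 + 32 + 16 + 8 + 1 = 569
  00010110110 = 128 + 32 + 16 + 4 + 2 = 182
  569 + 182 = 751, and 001011101111 = 512 + 128 + 64 + 32 + 8 + 4 + 2 + 1 = 751 ✓



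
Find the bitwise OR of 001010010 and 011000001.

OR: 1 when either bit is 1
  001010010
| 011000001
-----------
  011010011
Decimal: 82 | 193 = 211



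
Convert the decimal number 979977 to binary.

Using repeated division by 2:
979977 ÷ 2 = 489988 remainder 1
489988 ÷ 2 = 244994 remainder 0
244994 ÷ 2 = 122497 remainder 0
122497 ÷ 2 = 61248 remainder 1
61248 ÷ 2 = 30624 remainder 0
30624 ÷ 2 = 15312 remainder 0
15312 ÷ 2 = 7656 remainder 0
7656 ÷ 2 = 3828 remainder 0
3828 ÷ 2 = 1914 remainder 0
1914 ÷ 2 = 957 remainder 0
957 ÷ 2 = 478 remainder 1
478 ÷ 2 = 239 remainder 0
239 ÷ 2 = 119 remainder 1
119 ÷ 2 = 59 remainder 1
59 ÷ 2 = 29 remainder 1
29 ÷ 2 = 14 remainder 1
14 ÷ 2 = 7 remainder 0
7 ÷ 2 = 3 remainder 1
3 ÷ 2 = 1 remainder 1
1 ÷ 2 = 0 remainder 1
Reading remainders bottom to top: 11101111010000001001



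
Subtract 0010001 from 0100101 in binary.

Method 1 - Direct subtraction (column by column from the right: bit − bit − borrow-in; if negative, add 2 and borrow 1 from the next column):
borrow: 0100000
        0100101
-       0010001
---------------
        0010100

Method 2 - Add two's complement:
Two's complement of 0010001: invert → 1101110, add 1 → 1101111
  0100101
+ 1101111
---------
 10010100  (end carry out of the top bit = 1)
Discarding the end carry: 0010100
Decimal check:
  0100101 = 32 + 4 + 1 = 37
  0010001 = 16 + 1 = 17
  37 - 17 = 20, and 0010100 = 16 + 4 = 20 ✓



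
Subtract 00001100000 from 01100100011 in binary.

Method 1 - Direct subtraction (column by column from the right: bit − bit − borrow-in; if negative, add 2 and borrow 1 from the next column):
borrow: 00110000000
        01100100011
-       00001100000
-------------------
        01011000011

Method 2 - Add two's complement:
Two's complement of 00001100000: invert → 11110011111, add 1 → 11110100000
  01100100011
+ 11110100000
-------------
 101011000011  (end carry out of the top bit = 1)
Discarding the end carry: 01011000011
Decimal check:
  01100100011 = 512 + 256 + 32 + 2 + 1 = 803
  00001100000 = 64 + 32 = 96
  803 - 96 = 707, and 01011000011 = 512 + 128 + 64 + 2 + 1 = 707 ✓



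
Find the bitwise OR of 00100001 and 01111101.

OR: 1 when either bit is 1
  00100001
| 01111101
----------
  01111101
Decimal: 33 | 125 = 125



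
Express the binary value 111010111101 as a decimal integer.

Sum of powers of 2 for each 1-bit:
2^0 + 2^2 + 2^3 + 2^4 + 2^5 + 2^7 + 2^9 + 2^10 + 2^11
= 1 + 4 + 8 + 16 + 32 + 128 + 512 + 1024 + 2048
= 3773



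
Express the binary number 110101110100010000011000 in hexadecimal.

Group into 4-bit nibbles from right:
  1101 = D
  0111 = 7
  0100 = 4
  0100 = 4
  0001 = 1
  1000 = 8
Result: D74418



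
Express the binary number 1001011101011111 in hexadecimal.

Group into 4-bit nibbles from right:
  1001 = 9
  0111 = 7
  0101 = 5
  1111 = F
Result: 975F



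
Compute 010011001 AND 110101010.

AND: 1 only when both bits are 1
  010011001
& 110101010
-----------
  010001000
Decimal: 153 & 426 = 136



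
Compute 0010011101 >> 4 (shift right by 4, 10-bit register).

Original: 0010011101 (decimal 157)
Shift right by 4 positions
Drop the 4 low bits; fill with zeros on the left
Result: 0000001001 (decimal 9)
Equivalent: 157 >> 4 = 157 ÷ 2^4 = 9



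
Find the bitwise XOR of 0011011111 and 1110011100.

XOR: 1 when bits differ
  0011011111
^ 1110011100
------------
  1101000011
Decimal: 223 ^ 924 = 835



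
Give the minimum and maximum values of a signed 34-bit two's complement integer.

For 34-bit two's complement:
Minimum: -2^33 = -8589934592
Maximum: 2^33 - 1 = 8589934591



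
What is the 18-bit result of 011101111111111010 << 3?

Original: 011101111111111010 (decimal 122874)
Shift left by 3 positions
Append 3 zeros on the right and drop the 3 high bits that overflow the 18-bit width
Result: 101111111111010000 (decimal 196560)
Equivalent: 122874 << 3 = 122874 × 2^3 = 982992, truncated to 18 bits = 196560



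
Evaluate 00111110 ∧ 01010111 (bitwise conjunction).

AND: 1 only when both bits are 1
  00111110
& 01010111
----------
  00010110
Decimal: 62 & 87 = 22



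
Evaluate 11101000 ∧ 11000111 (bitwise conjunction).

AND: 1 only when both bits are 1
  11101000
& 11000111
----------
  11000000
Decimal: 232 & 199 = 192



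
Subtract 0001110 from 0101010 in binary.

Method 1 - Direct subtraction (column by column from the right: bit − bit − borrow-in; if negative, add 2 and borrow 1 from the next column):
borrow: 0111000
        0101010
-       0001110
---------------
        0011100

Method 2 - Add two's complement:
Two's complement of 0001110: invert → 1110001, add 1 → 1110010
  0101010
+ 1110010
---------
 10011100  (end carry out of the top bit = 1)
Discarding the end carry: 0011100
Decimal check:
  0101010 = 32 + 8 + 2 = 42
  0001110 = 8 + 4 + 2 = 14
  42 - 14 = 28, and 0011100 = 16 + 8 + 4 = 28 ✓



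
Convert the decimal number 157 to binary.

Using repeated division by 2:
157 ÷ 2 = 78 remainder 1
78 ÷ 2 = 39 remainder 0
39 ÷ 2 = 19 remainder 1
19 ÷ 2 = 9 remainder 1
9 ÷ 2 = 4 remainder 1
4 ÷ 2 = 2 remainder 0
2 ÷ 2 = 1 remainder 0
1 ÷ 2 = 0 remainder 1
Reading remainders bottom to top: 10011101



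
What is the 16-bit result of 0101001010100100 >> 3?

Original: 0101001010100100 (decimal 21156)
Shift right by 3 positions
Drop the 3 low bits; fill with zeros on the left
Result: 0000101001010100 (decimal 2644)
Equivalent: 21156 >> 3 = 21156 ÷ 2^3 = 2644



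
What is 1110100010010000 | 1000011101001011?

OR: 1 when either bit is 1
  1110100010010000
| 1000011101001011
------------------
  1110111111011011
Decimal: 59536 | 34635 = 61403



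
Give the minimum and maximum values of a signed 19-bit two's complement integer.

For 19-bit two's complement:
Minimum: -2^18 = -262144
Maximum: 2^18 - 1 = 262143



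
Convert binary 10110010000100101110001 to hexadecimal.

Group into 4-bit nibbles from right:
  0101 = 5
  1001 = 9
  0000 = 0
  1001 = 9
  0111 = 7
  0001 = 1
Result: 590971



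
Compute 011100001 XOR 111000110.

XOR: 1 when bits differ
  011100001
^ 111000110
-----------
  100100111
Decimal: 225 ^ 454 = 295



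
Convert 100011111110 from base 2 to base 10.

Sum of powers of 2 for each 1-bit:
2^1 + 2^2 + 2^3 + 2^4 + 2^5 + 2^6 + 2^7 + 2^11
= 2 + 4 + 8 + 16 + 32 + 64 + 128 + 2048
= 2302



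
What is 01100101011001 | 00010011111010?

OR: 1 when either bit is 1
  01100101011001
| 00010011111010
----------------
  01110111111011
Decimal: 6489 | 1274 = 7675



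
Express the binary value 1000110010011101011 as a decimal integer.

Sum of powers of 2 for each 1-bit:
2^0 + 2^1 + 2^3 + 2^5 + 2^6 + 2^7 + 2^10 + 2^13 + 2^14 + 2^18
= 1 + 2 + 8 + 32 + 64 + 128 + 1024 + 8192 + 16384 + 262144
= 287979



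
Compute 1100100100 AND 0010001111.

AND: 1 only when both bits are 1
  1100100100
& 0010001111
------------
  0000000100
Decimal: 804 & 143 = 4



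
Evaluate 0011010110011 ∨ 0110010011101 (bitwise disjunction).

OR: 1 when either bit is 1
  0011010110011
| 0110010011101
---------------
  0111010111111
Decimal: 1715 | 3229 = 3775



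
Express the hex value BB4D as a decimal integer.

Expand by place value (powers of 16):
Digit values: B = 11, D = 13
BB4D = 11 × 16^3 + 11 × 16^2 + 4 × 16^1 + 13 × 16^0
= 11 × 4096 + 11 × 256 + 4 × 16 + 13 × 1
= 45056 + 2816 + 64 + 13
= 47949



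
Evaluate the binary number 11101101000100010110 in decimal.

Sum of powers of 2 for each 1-bit:
2^1 + 2^2 + 2^4 + 2^8 + 2^12 + 2^14 + 2^15 + 2^17 + 2^18 + 2^19
= 2 + 4 + 16 + 256 + 4096 + 16384 + 32768 + 131072 + 262144 + 524288
= 971030



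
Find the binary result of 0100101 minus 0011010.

Method 1 - Direct subtraction (column by column from the right: bit − bit − borrow-in; if negative, add 2 and borrow 1 from the next column):
borrow: 0110100
        0100101
-       0011010
---------------
        0001011

Method 2 - Add two's complement:
Two's complement of 0011010: invert → 1100101, add 1 → 1100110
  0100101
+ 1100110
---------
 10001011  (end carry out of the top bit = 1)
Discarding the end carry: 0001011
Decimal check:
  0100101 = 32 + 4 + 1 = 37
  0011010 = 16 + 8 + 2 = 26
  37 - 26 = 11, and 0001011 = 8 + 2 + 1 = 11 ✓



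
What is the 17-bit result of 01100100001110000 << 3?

Original: 01100100001110000 (decimal 51312)
Shift left by 3 positions
Append 3 zeros on the right and drop the 3 high bits that overflow the 17-bit width
Result: 00100001110000000 (decimal 17280)
Equivalent: 51312 << 3 = 51312 × 2^3 = 410496, truncated to 17 bits = 17280



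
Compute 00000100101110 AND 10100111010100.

AND: 1 only when both bits are 1
  00000100101110
& 10100111010100
----------------
  00000100000100
Decimal: 302 & 10708 = 260



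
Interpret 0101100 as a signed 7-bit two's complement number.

Binary: 0101100
Sign bit: 0 (non-negative)
Read directly as an unsigned value:
0101100 = 32 + 8 + 4 = 44
Value: 44



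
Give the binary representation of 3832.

Using repeated division by 2:
3832 ÷ 2 = 1916 remainder 0
1916 ÷ 2 = 958 remainder 0
958 ÷ 2 = 479 remainder 0
479 ÷ 2 = 239 remainder 1
239 ÷ 2 = 119 remainder 1
119 ÷ 2 = 59 remainder 1
59 ÷ 2 = 29 remainder 1
29 ÷ 2 = 14 remainder 1
14 ÷ 2 = 7 remainder 0
7 ÷ 2 = 3 remainder 1
3 ÷ 2 = 1 remainder 1
1 ÷ 2 = 0 remainder 1
Reading remainders bottom to top: 111011111000



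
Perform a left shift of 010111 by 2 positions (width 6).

Original: 010111 (decimal 23)
Shift left by 2 positions
Append 2 zeros on the right and drop the 2 high bits that overflow the 6-bit width
Result: 011100 (decimal 28)
Equivalent: 23 << 2 = 23 × 2^2 = 92, truncated to 6 bits = 28



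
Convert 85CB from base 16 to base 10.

Expand by place value (powers of 16):
Digit values: C = 12, B = 11
85CB = 8 × 16^3 + 5 × 16^2 + 12 × 16^1 + 11 × 16^0
= 8 × 4096 + 5 × 256 + 12 × 16 + 11 × 1
= 32768 + 1280 + 192 + 11
= 34251



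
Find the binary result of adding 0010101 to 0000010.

Add column by column from the right: bit + bit + carry-in; write the sum mod 2, carry 1 when the sum is 2 or 3.
carry:  0000000
        0010101
+       0000010
---------------
       00010111
(the carry out of the leftmost column, 0, becomes the leading bit)
Decimal check:
  0010101 = 16 + 4 + 1 = 21
  0000010 = 2
  21 + 2 = 23, and 00010111 = 16 + 4 + 2 + 1 = 23 ✓



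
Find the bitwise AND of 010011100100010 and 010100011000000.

AND: 1 only when both bits are 1
  010011100100010
& 010100011000000
-----------------
  010000000000000
Decimal: 10018 & 10432 = 8192



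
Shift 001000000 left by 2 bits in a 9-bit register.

Original: 001000000 (decimal 64)
Shift left by 2 positions
Append 2 zeros on the right
Result: 100000000 (decimal 256)
Equivalent: 64 << 2 = 64 × 2^2 = 256



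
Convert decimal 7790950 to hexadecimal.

Using repeated division by 16 (digits 10–15 are A–F):
7790950 ÷ 16 = 486934 remainder 6
486934 ÷ 16 = 30433 remainder 6
30433 ÷ 16 = 1902 remainder 1
1902 ÷ 16 = 118 remainder 14 (E)
118 ÷ 16 = 7 remainder 6
7 ÷ 16 = 0 remainder 7
Reading remainders bottom to top: 76E166



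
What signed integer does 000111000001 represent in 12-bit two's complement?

Binary: 000111000001
Sign bit: 0 (non-negative)
Read directly as an unsigned value:
000111000001 = 256 + 128 + 64 + 1 = 449
Value: 449



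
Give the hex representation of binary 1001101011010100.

Group into 4-bit nibbles from right:
  1001 = 9
  1010 = A
  1101 = D
  0100 = 4
Result: 9AD4



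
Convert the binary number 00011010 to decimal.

Sum of powers of 2 for each 1-bit:
2^1 + 2^3 + 2^4
= 2 + 8 + 16
= 26



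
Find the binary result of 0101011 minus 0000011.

Method 1 - Direct subtraction (column by column from the right: bit − bit − borrow-in; if negative, add 2 and borrow 1 from the next column):
borrow: 0000000
        0101011
-       0000011
---------------
        0101000

Method 2 - Add two's complement:
Two's complement of 0000011: invert → 1111100, add 1 → 1111101
  0101011
+ 1111101
---------
 10101000  (end carry out of the top bit = 1)
Discarding the end carry: 0101000
Decimal check:
  0101011 = 32 + 8 + 2 + 1 = 43
  0000011 = 2 + 1 = 3
  43 - 3 = 40, and 0101000 = 32 + 8 = 40 ✓



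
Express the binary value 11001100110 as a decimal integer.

Sum of powers of 2 for each 1-bit:
2^1 + 2^2 + 2^5 + 2^6 + 2^9 + 2^10
= 2 + 4 + 32 + 64 + 512 + 1024
= 1638



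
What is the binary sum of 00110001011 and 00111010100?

Add column by column from the right: bit + bit + carry-in; write the sum mod 2, carry 1 when the sum is 2 or 3.
carry:  01100000000
        00110001011
+       00111010100
-------------------
       001101011111
(the carry out of the leftmost column, 0, becomes the leading bit)
Decimal check:
  00110001011 = 256 + 128 + 8 + 2 + 1 = 395
  00111010100 = 256 + 128 + 64 + 16 + 4 = 468
  395 + 468 = 863, and 001101011111 = 512 + 256 + 64 + 16 + 8 + 4 + 2 + 1 = 863 ✓



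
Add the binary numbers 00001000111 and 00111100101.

Add column by column from the right: bit + bit + carry-in; write the sum mod 2, carry 1 when the sum is 2 or 3.
carry:  01110001110
        00001000111
+       00111100101
-------------------
       001000101100
(the carry out of the leftmost column, 0, becomes the leading bit)
Decimal check:
  00001000111 = 64 + 4 + 2 + 1 = 71
  00111100101 = 256 + 128 + 64 + 32 + 4 + 1 = 485
  71 + 485 = 556, and 001000101100 = 512 + 32 + 8 + 4 = 556 ✓



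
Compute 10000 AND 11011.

AND: 1 only when both bits are 1
  10000
& 11011
-------
  10000
Decimal: 16 & 27 = 16



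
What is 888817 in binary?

Using repeated division by 2:
888817 ÷ 2 = 444408 remainder 1
444408 ÷ 2 = 222204 remainder 0
222204 ÷ 2 = 111102 remainder 0
111102 ÷ 2 = 55551 remainder 0
55551 ÷ 2 = 27775 remainder 1
27775 ÷ 2 = 13887 remainder 1
13887 ÷ 2 = 6943 remainder 1
6943 ÷ 2 = 3471 remainder 1
3471 ÷ 2 = 1735 remainder 1
1735 ÷ 2 = 867 remainder 1
867 ÷ 2 = 433 remainder 1
433 ÷ 2 = 216 remainder 1
216 ÷ 2 = 108 remainder 0
108 ÷ 2 = 54 remainder 0
54 ÷ 2 = 27 remainder 0
27 ÷ 2 = 13 remainder 1
13 ÷ 2 = 6 remainder 1
6 ÷ 2 = 3 remainder 0
3 ÷ 2 = 1 remainder 1
1 ÷ 2 = 0 remainder 1
Reading remainders bottom to top: 11011000111111110001



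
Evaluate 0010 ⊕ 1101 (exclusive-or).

XOR: 1 when bits differ
  0010
^ 1101
------
  1111
Decimal: 2 ^ 13 = 15



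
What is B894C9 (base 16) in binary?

Convert each hex digit to 4 bits:
  B = 1011
  8 = 1000
  9 = 1001
  4 = 0100
  C = 1100
  9 = 1001
Concatenate: 101110001001010011001001



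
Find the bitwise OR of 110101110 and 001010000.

OR: 1 when either bit is 1
  110101110
| 001010000
-----------
  111111110
Decimal: 430 | 80 = 510



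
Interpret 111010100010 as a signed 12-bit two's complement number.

Binary: 111010100010
Sign bit: 1 (negative)
Invert: 000101011101
Add 1:  000101011110
Magnitude: 000101011110 = 256 + 64 + 16 + 8 + 4 + 2 = 350
Value: -350



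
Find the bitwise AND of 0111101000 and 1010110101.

AND: 1 only when both bits are 1
  0111101000
& 1010110101
------------
  0010100000
Decimal: 488 & 693 = 160



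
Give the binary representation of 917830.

Using repeated division by 2:
917830 ÷ 2 = 458915 remainder 0
458915 ÷ 2 = 229457 remainder 1
229457 ÷ 2 = 114728 remainder 1
114728 ÷ 2 = 57364 remainder 0
57364 ÷ 2 = 28682 remainder 0
28682 ÷ 2 = 14341 remainder 0
14341 ÷ 2 = 7170 remainder 1
7170 ÷ 2 = 3585 remainder 0
3585 ÷ 2 = 1792 remainder 1
1792 ÷ 2 = 896 remainder 0
896 ÷ 2 = 448 remainder 0
448 ÷ 2 = 224 remainder 0
224 ÷ 2 = 112 remainder 0
112 ÷ 2 = 56 remainder 0
56 ÷ 2 = 28 remainder 0
28 ÷ 2 = 14 remainder 0
14 ÷ 2 = 7 remainder 0
7 ÷ 2 = 3 remainder 1
3 ÷ 2 = 1 remainder 1
1 ÷ 2 = 0 remainder 1
Reading remainders bottom to top: 11100000000101000110



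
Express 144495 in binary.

Using repeated division by 2:
144495 ÷ 2 = 72247 remainder 1
72247 ÷ 2 = 36123 remainder 1
36123 ÷ 2 = 18061 remainder 1
18061 ÷ 2 = 9030 remainder 1
9030 ÷ 2 = 4515 remainder 0
4515 ÷ 2 = 2257 remainder 1
2257 ÷ 2 = 1128 remainder 1
1128 ÷ 2 = 564 remainder 0
564 ÷ 2 = 282 remainder 0
282 ÷ 2 = 141 remainder 0
141 ÷ 2 = 70 remainder 1
70 ÷ 2 = 35 remainder 0
35 ÷ 2 = 17 remainder 1
17 ÷ 2 = 8 remainder 1
8 ÷ 2 = 4 remainder 0
4 ÷ 2 = 2 remainder 0
2 ÷ 2 = 1 remainder 0
1 ÷ 2 = 0 remainder 1
Reading remainders bottom to top: 100011010001101111



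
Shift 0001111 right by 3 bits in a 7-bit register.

Original: 0001111 (decimal 15)
Shift right by 3 positions
Drop the 3 low bits; fill with zeros on the left
Result: 0000001 (decimal 1)
Equivalent: 15 >> 3 = 15 ÷ 2^3 = 1



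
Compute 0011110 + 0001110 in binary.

Add column by column from the right: bit + bit + carry-in; write the sum mod 2, carry 1 when the sum is 2 or 3.
carry:  0111100
        0011110
+       0001110
---------------
       00101100
(the carry out of the leftmost column, 0, becomes the leading bit)
Decimal check:
  0011110 = 16 + 8 + 4 + 2 = 30
  0001110 = 8 + 4 + 2 = 14
  30 + 14 = 44, and 00101100 = 32 + 8 + 4 = 44 ✓



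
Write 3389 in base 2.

Using repeated division by 2:
3389 ÷ 2 = 1694 remainder 1
1694 ÷ 2 = 847 remainder 0
847 ÷ 2 = 423 remainder 1
423 ÷ 2 = 211 remainder 1
211 ÷ 2 = 105 remainder 1
105 ÷ 2 = 52 remainder 1
52 ÷ 2 = 26 remainder 0
26 ÷ 2 = 13 remainder 0
13 ÷ 2 = 6 remainder 1
6 ÷ 2 = 3 remainder 0
3 ÷ 2 = 1 remainder 1
1 ÷ 2 = 0 remainder 1
Reading remainders bottom to top: 110100111101



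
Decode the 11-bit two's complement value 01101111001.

Binary: 01101111001
Sign bit: 0 (non-negative)
Read directly as an unsigned value:
01101111001 = 512 + 256 + 64 + 32 + 16 + 8 + 1 = 889
Value: 889



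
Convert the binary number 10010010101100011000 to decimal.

Sum of powers of 2 for each 1-bit:
2^3 + 2^4 + 2^8 + 2^9 + 2^11 + 2^13 + 2^16 + 2^19
= 8 + 16 + 256 + 512 + 2048 + 8192 + 65536 + 524288
= 600856



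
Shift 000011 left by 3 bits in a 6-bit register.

Original: 000011 (decimal 3)
Shift left by 3 positions
Append 3 zeros on the right
Result: 011000 (decimal 24)
Equivalent: 3 << 3 = 3 × 2^3 = 24



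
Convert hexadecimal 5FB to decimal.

Expand by place value (powers of 16):
Digit values: F = 15, B = 11
5FB = 5 × 16^2 + 15 × 16^1 + 11 × 16^0
= 5 × 256 + 15 × 16 + 11 × 1
= 1280 + 240 + 11
= 1531



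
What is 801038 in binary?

Using repeated division by 2:
801038 ÷ 2 = 400519 remainder 0
400519 ÷ 2 = 200259 remainder 1
200259 ÷ 2 = 100129 remainder 1
100129 ÷ 2 = 50064 remainder 1
50064 ÷ 2 = 25032 remainder 0
25032 ÷ 2 = 12516 remainder 0
12516 ÷ 2 = 6258 remainder 0
6258 ÷ 2 = 3129 remainder 0
3129 ÷ 2 = 1564 remainder 1
1564 ÷ 2 = 782 remainder 0
782 ÷ 2 = 391 remainder 0
391 ÷ 2 = 195 remainder 1
195 ÷ 2 = 97 remainder 1
97 ÷ 2 = 48 remainder 1
48 ÷ 2 = 24 remainder 0
24 ÷ 2 = 12 remainder 0
12 ÷ 2 = 6 remainder 0
6 ÷ 2 = 3 remainder 0
3 ÷ 2 = 1 remainder 1
1 ÷ 2 = 0 remainder 1
Reading remainders bottom to top: 11000011100100001110



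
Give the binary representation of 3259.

Using repeated division by 2:
3259 ÷ 2 = 1629 remainder 1
1629 ÷ 2 = 814 remainder 1
814 ÷ 2 = 407 remainder 0
407 ÷ 2 = 203 remainder 1
203 ÷ 2 = 101 remainder 1
101 ÷ 2 = 50 remainder 1
50 ÷ 2 = 25 remainder 0
25 ÷ 2 = 12 remainder 1
12 ÷ 2 = 6 remainder 0
6 ÷ 2 = 3 remainder 0
3 ÷ 2 = 1 remainder 1
1 ÷ 2 = 0 remainder 1
Reading remainders bottom to top: 110010111011



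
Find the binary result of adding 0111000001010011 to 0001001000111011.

Add column by column from the right: bit + bit + carry-in; write the sum mod 2, carry 1 when the sum is 2 or 3.
carry:  1110000011100110
        0111000001010011
+       0001001000111011
------------------------
       01000001010001110
(the carry out of the leftmost column, 0, becomes the leading bit)
Decimal check:
  0111000001010011 = 16384 + 8192 + 4096 + 64 + 16 + 2 + 1 = 28755
  0001001000111011 = 4096 + 512 + 32 + 16 + 8 + 2 + 1 = 4667
  28755 + 4667 = 33422, and 01000001010001110 = 32768 + 512 + 128 + 8 + 4 + 2 = 33422 ✓



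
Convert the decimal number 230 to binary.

Using repeated division by 2:
230 ÷ 2 = 115 remainder 0
115 ÷ 2 = 57 remainder 1
57 ÷ 2 = 28 remainder 1
28 ÷ 2 = 14 remainder 0
14 ÷ 2 = 7 remainder 0
7 ÷ 2 = 3 remainder 1
3 ÷ 2 = 1 remainder 1
1 ÷ 2 = 0 remainder 1
Reading remainders bottom to top: 11100110



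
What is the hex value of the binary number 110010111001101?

Group into 4-bit nibbles from right:
  0110 = 6
  0101 = 5
  1100 = C
  1101 = D
Result: 65CD



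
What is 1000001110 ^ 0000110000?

XOR: 1 when bits differ
  1000001110
^ 0000110000
------------
  1000111110
Decimal: 526 ^ 48 = 574



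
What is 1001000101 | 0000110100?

OR: 1 when either bit is 1
  1001000101
| 0000110100
------------
  1001110101
Decimal: 581 | 52 = 629



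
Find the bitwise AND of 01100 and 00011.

AND: 1 only when both bits are 1
  01100
& 00011
-------
  00000
Decimal: 12 & 3 = 0



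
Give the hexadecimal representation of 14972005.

Using repeated division by 16 (digits 10–15 are A–F):
14972005 ÷ 16 = 935750 remainder 5
935750 ÷ 16 = 58484 remainder 6
58484 ÷ 16 = 3655 remainder 4
3655 ÷ 16 = 228 remainder 7
228 ÷ 16 = 14 remainder 4
14 ÷ 16 = 0 remainder 14 (E)
Reading remainders bottom to top: E47465



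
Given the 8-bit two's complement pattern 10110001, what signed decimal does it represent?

Binary: 10110001
Sign bit: 1 (negative)
Invert: 01001110
Add 1:  01001111
Magnitude: 01001111 = 64 + 8 + 4 + 2 + 1 = 79
Value: -79



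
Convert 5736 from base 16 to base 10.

Expand by place value (powers of 16):
5736 = 5 × 16^3 + 7 × 16^2 + 3 × 16^1 + 6 × 16^0
= 5 × 4096 + 7 × 256 + 3 × 16 + 6 × 1
= 20480 + 1792 + 48 + 6
= 22326



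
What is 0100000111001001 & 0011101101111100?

AND: 1 only when both bits are 1
  0100000111001001
& 0011101101111100
------------------
  0000000101001000
Decimal: 16841 & 15228 = 328



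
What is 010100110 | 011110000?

OR: 1 when either bit is 1
  010100110
| 011110000
-----------
  011110110
Decimal: 166 | 240 = 246



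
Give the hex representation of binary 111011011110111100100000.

Group into 4-bit nibbles from right:
  1110 = E
  1101 = D
  1110 = E
  1111 = F
  0010 = 2
  0000 = 0
Result: EDEF20



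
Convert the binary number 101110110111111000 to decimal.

Sum of powers of 2 for each 1-bit:
2^3 + 2^4 + 2^5 + 2^6 + 2^7 + 2^8 + 2^10 + 2^11 + 2^13 + 2^14 + 2^15 + 2^17
= 8 + 16 + 32 + 64 + 128 + 256 + 1024 + 2048 + 8192 + 16384 + 32768 + 131072
= 191992



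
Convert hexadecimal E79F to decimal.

Expand by place value (powers of 16):
Digit values: E = 14, F = 15
E79F = 14 × 16^3 + 7 × 16^2 + 9 × 16^1 + 15 × 16^0
= 14 × 4096 + 7 × 256 + 9 × 16 + 15 × 1
= 57344 + 1792 + 144 + 15
= 59295



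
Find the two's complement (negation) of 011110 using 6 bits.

Original: 011110
Step 1 - Invert all bits: 100001
Step 2 - Add 1: 100010
Verification: 011110 + 100010 = 1000000; discarding the end carry (carry out of the top bit) leaves the 6-bit value 000000, as required for x + (-x)



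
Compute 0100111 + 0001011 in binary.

Add column by column from the right: bit + bit + carry-in; write the sum mod 2, carry 1 when the sum is 2 or 3.
carry:  0011110
        0100111
+       0001011
---------------
       00110010
(the carry out of the leftmost column, 0, becomes the leading bit)
Decimal check:
  0100111 = 32 + 4 + 2 + 1 = 39
  0001011 = 8 + 2 + 1 = 11
  39 + 11 = 50, and 00110010 = 32 + 16 + 2 = 50 ✓



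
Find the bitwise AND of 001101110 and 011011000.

AND: 1 only when both bits are 1
  001101110
& 011011000
-----------
  001001000
Decimal: 110 & 216 = 72



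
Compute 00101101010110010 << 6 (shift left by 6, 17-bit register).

Original: 00101101010110010 (decimal 23218)
Shift left by 6 positions
Append 6 zeros on the right and drop the 6 high bits that overflow the 17-bit width
Result: 01010110010000000 (decimal 44160)
Equivalent: 23218 << 6 = 23218 × 2^6 = 1485952, truncated to 17 bits = 44160



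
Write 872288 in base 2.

Using repeated division by 2:
872288 ÷ 2 = 436144 remainder 0
436144 ÷ 2 = 218072 remainder 0
218072 ÷ 2 = 109036 remainder 0
109036 ÷ 2 = 54518 remainder 0
54518 ÷ 2 = 27259 remainder 0
27259 ÷ 2 = 13629 remainder 1
13629 ÷ 2 = 6814 remainder 1
6814 ÷ 2 = 3407 remainder 0
3407 ÷ 2 = 1703 remainder 1
1703 ÷ 2 = 851 remainder 1
851 ÷ 2 = 425 remainder 1
425 ÷ 2 = 212 remainder 1
212 ÷ 2 = 106 remainder 0
106 ÷ 2 = 53 remainder 0
53 ÷ 2 = 26 remainder 1
26 ÷ 2 = 13 remainder 0
13 ÷ 2 = 6 remainder 1
6 ÷ 2 = 3 remainder 0
3 ÷ 2 = 1 remainder 1
1 ÷ 2 = 0 remainder 1
Reading remainders bottom to top: 11010100111101100000



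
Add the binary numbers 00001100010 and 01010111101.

Add column by column from the right: bit + bit + carry-in; write the sum mod 2, carry 1 when the sum is 2 or 3.
carry:  00111000000
        00001100010
+       01010111101
-------------------
       001100011111
(the carry out of the leftmost column, 0, becomes the leading bit)
Decimal check:
  00001100010 = 64 + 32 + 2 = 98
  01010111101 = 512 + 128 + 32 + 16 + 8 + 4 + 1 = 701
  98 + 701 = 799, and 001100011111 = 512 + 256 + 16 + 8 + 4 + 2 + 1 = 799 ✓



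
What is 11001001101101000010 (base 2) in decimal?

Sum of powers of 2 for each 1-bit:
2^1 + 2^6 + 2^8 + 2^9 + 2^11 + 2^12 + 2^15 + 2^18 + 2^19
= 2 + 64 + 256 + 512 + 2048 + 4096 + 32768 + 262144 + 524288
= 826178



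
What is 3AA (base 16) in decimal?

Expand by place value (powers of 16):
Digit values: A = 10
3AA = 3 × 16^2 + 10 × 16^1 + 10 × 16^0
= 3 × 256 + 10 × 16 + 10 × 1
= 768 + 160 + 10
= 938



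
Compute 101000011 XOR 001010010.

XOR: 1 when bits differ
  101000011
^ 001010010
-----------
  100010001
Decimal: 323 ^ 82 = 273



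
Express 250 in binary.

Using repeated division by 2:
250 ÷ 2 = 125 remainder 0
125 ÷ 2 = 62 remainder 1
62 ÷ 2 = 31 remainder 0
31 ÷ 2 = 15 remainder 1
15 ÷ 2 = 7 remainder 1
7 ÷ 2 = 3 remainder 1
3 ÷ 2 = 1 remainder 1
1 ÷ 2 = 0 remainder 1
Reading remainders bottom to top: 11111010



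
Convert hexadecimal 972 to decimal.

Expand by place value (powers of 16):
972 = 9 × 16^2 + 7 × 16^1 + 2 × 16^0
= 9 × 256 + 7 × 16 + 2 × 1
= 2304 + 112 + 2
= 2418



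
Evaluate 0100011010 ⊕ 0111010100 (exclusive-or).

XOR: 1 when bits differ
  0100011010
^ 0111010100
------------
  0011001110
Decimal: 282 ^ 468 = 206



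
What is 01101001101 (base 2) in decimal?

Sum of powers of 2 for each 1-bit:
2^0 + 2^2 + 2^3 + 2^6 + 2^8 + 2^9
= 1 + 4 + 8 + 64 + 256 + 512
= 845



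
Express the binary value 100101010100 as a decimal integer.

Sum of powers of 2 for each 1-bit:
2^2 + 2^4 + 2^6 + 2^8 + 2^11
= 4 + 16 + 64 + 256 + 2048
= 2388



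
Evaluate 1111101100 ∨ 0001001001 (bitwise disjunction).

OR: 1 when either bit is 1
  1111101100
| 0001001001
------------
  1111101101
Decimal: 1004 | 73 = 1005



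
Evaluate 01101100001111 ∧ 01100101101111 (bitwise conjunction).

AND: 1 only when both bits are 1
  01101100001111
& 01100101101111
----------------
  01100100001111
Decimal: 6927 & 6511 = 6415



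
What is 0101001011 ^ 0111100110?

XOR: 1 when bits differ
  0101001011
^ 0111100110
------------
  0010101101
Decimal: 331 ^ 486 = 173



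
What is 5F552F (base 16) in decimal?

Expand by place value (powers of 16):
Digit values: F = 15
5F552F = 5 × 16^5 + 15 × 16^4 + 5 × 16^3 + 5 × 16^2 + 2 × 16^1 + 15 × 16^0
= 5 × 1048576 + 15 × 65536 + 5 × 4096 + 5 × 256 + 2 × 16 + 15 × 1
= 5242880 + 983040 + 20480 + 1280 + 32 + 15
= 6247727



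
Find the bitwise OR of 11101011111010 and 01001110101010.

OR: 1 when either bit is 1
  11101011111010
| 01001110101010
----------------
  11101111111010
Decimal: 15098 | 5034 = 15354



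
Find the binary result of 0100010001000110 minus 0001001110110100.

Method 1 - Direct subtraction (column by column from the right: bit − bit − borrow-in; if negative, add 2 and borrow 1 from the next column):
borrow: 0110011101100000
        0100010001000110
-       0001001110110100
------------------------
        0011000010010010

Method 2 - Add two's complement:
Two's complement of 0001001110110100: invert → 1110110001001011, add 1 → 1110110001001100
  0100010001000110
+ 1110110001001100
------------------
 10011000010010010  (end carry out of the top bit = 1)
Discarding the end carry: 0011000010010010
Decimal check:
  0100010001000110 = 16384 + 1024 + 64 + 4 + 2 = 17478
  0001001110110100 = 4096 + 512 + 256 + 128 + 32 + 16 + 4 = 5044
  17478 - 5044 = 12434, and 0011000010010010 = 8192 + 4096 + 128 + 16 + 2 = 12434 ✓



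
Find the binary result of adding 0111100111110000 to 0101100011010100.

Add column by column from the right: bit + bit + carry-in; write the sum mod 2, carry 1 when the sum is 2 or 3.
carry:  1111001111100000
        0111100111110000
+       0101100011010100
------------------------
       01101001011000100
(the carry out of the leftmost column, 0, becomes the leading bit)
Decimal check:
  0111100111110000 = 16384 + 8192 + 4096 + 2048 + 256 + 128 + 64 + 32 + 16 = 31216
  0101100011010100 = 16384 + 4096 + 2048 + 128 + 64 + 16 + 4 = 22740
  31216 + 22740 = 53956, and 01101001011000100 = 32768 + 16384 + 4096 + 512 + 128 + 64 + 4 = 53956 ✓



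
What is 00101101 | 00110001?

OR: 1 when either bit is 1
  00101101
| 00110001
----------
  00111101
Decimal: 45 | 49 = 61



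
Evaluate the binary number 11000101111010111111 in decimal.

Sum of powers of 2 for each 1-bit:
2^0 + 2^1 + 2^2 + 2^3 + 2^4 + 2^5 + 2^7 + 2^9 + 2^10 + 2^11 + 2^12 + 2^14 + 2^18 + 2^19
= 1 + 2 + 4 + 8 + 16 + 32 + 128 + 512 + 1024 + 2048 + 4096 + 16384 + 262144 + 524288
= 810687



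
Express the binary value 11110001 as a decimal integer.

Sum of powers of 2 for each 1-bit:
2^0 + 2^4 + 2^5 + 2^6 + 2^7
= 1 + 16 + 32 + 64 + 128
= 241



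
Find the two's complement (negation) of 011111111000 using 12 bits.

Original: 011111111000
Step 1 - Invert all bits: 100000000111
Step 2 - Add 1: 100000001000
Verification: 011111111000 + 100000001000 = 1000000000000; discarding the end carry (carry out of the top bit) leaves the 12-bit value 000000000000, as required for x + (-x)



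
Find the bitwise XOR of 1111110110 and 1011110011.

XOR: 1 when bits differ
  1111110110
^ 1011110011
------------
  0100000101
Decimal: 1014 ^ 755 = 261



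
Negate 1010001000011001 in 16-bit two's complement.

Original (sign bit 1, negative): 1010001000011001
Step 1 - Invert all bits: 0101110111100110
Step 2 - Add 1: 0101110111100111
Verification: 1010001000011001 + 0101110111100111 = 10000000000000000; discarding the end carry (carry out of the top bit) leaves the 16-bit value 0000000000000000, as required for x + (-x)



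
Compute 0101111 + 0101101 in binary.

Add column by column from the right: bit + bit + carry-in; write the sum mod 2, carry 1 when the sum is 2 or 3.
carry:  1011110
        0101111
+       0101101
---------------
       01011100
(the carry out of the leftmost column, 0, becomes the leading bit)
Decimal check:
  0101111 = 32 + 8 + 4 + 2 + 1 = 47
  0101101 = 32 + 8 + 4 + 1 = 45
  47 + 45 = 92, and 01011100 = 64 + 16 + 8 + 4 = 92 ✓



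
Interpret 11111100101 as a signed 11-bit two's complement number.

Binary: 11111100101
Sign bit: 1 (negative)
Invert: 00000011010
Add 1:  00000011011
Magnitude: 00000011011 = 16 + 8 + 2 + 1 = 27
Value: -27



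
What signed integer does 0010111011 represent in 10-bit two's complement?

Binary: 0010111011
Sign bit: 0 (non-negative)
Read directly as an unsigned value:
0010111011 = 128 + 32 + 16 + 8 + 2 + 1 = 187
Value: 187



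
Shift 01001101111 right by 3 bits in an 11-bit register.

Original: 01001101111 (decimal 623)
Shift right by 3 positions
Drop the 3 low bits; fill with zeros on the left
Result: 00001001101 (decimal 77)
Equivalent: 623 >> 3 = 623 ÷ 2^3 = 77



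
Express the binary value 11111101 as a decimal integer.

Sum of powers of 2 for each 1-bit:
2^0 + 2^2 + 2^3 + 2^4 + 2^5 + 2^6 + 2^7
= 1 + 4 + 8 + 16 + 32 + 64 + 128
= 253



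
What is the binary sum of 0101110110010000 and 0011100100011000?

Add column by column from the right: bit + bit + carry-in; write the sum mod 2, carry 1 when the sum is 2 or 3.
carry:  1111001000100000
        0101110110010000
+       0011100100011000
------------------------
       01001011010101000
(the carry out of the leftmost column, 0, becomes the leading bit)
Decimal check:
  0101110110010000 = 16384 + 4096 + 2048 + 1024 + 256 + 128 + 16 = 23952
  0011100100011000 = 8192 + 4096 + 2048 + 256 + 16 + 8 = 14616
  23952 + 14616 = 38568, and 01001011010101000 = 32768 + 4096 + 1024 + 512 + 128 + 32 + 8 = 38568 ✓



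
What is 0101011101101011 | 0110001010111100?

OR: 1 when either bit is 1
  0101011101101011
| 0110001010111100
------------------
  0111011111111111
Decimal: 22379 | 25276 = 30719



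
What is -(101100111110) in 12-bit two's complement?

Original (sign bit 1, negative): 101100111110
Step 1 - Invert all bits: 010011000001
Step 2 - Add 1: 010011000010
Verification: 101100111110 + 010011000010 = 1000000000000; discarding the end carry (carry out of the top bit) leaves the 12-bit value 000000000000, as required for x + (-x)



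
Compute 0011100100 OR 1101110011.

OR: 1 when either bit is 1
  0011100100
| 1101110011
------------
  1111110111
Decimal: 228 | 883 = 1015



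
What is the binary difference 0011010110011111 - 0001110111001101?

Method 1 - Direct subtraction (column by column from the right: bit − bit − borrow-in; if negative, add 2 and borrow 1 from the next column):
borrow: 0011111110000000
        0011010110011111
-       0001110111001101
------------------------
        0001011111010010

Method 2 - Add two's complement:
Two's complement of 0001110111001101: invert → 1110001000110010, add 1 → 1110001000110011
  0011010110011111
+ 1110001000110011
------------------
 10001011111010010  (end carry out of the top bit = 1)
Discarding the end carry: 0001011111010010
Decimal check:
  0011010110011111 = 8192 + 4096 + 1024 + 256 + 128 + 16 + 8 + 4 + 2 + 1 = 13727
  0001110111001101 = 4096 + 2048 + 1024 + 256 + 128 + 64 + 8 + 4 + 1 = 7629
  13727 - 7629 = 6098, and 0001011111010010 = 4096 + 1024 + 512 + 256 + 128 + 64 + 16 + 2 = 6098 ✓



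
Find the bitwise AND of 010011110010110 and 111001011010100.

AND: 1 only when both bits are 1
  010011110010110
& 111001011010100
-----------------
  010001010010100
Decimal: 10134 & 29396 = 8852



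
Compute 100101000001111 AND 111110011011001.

AND: 1 only when both bits are 1
  100101000001111
& 111110011011001
-----------------
  100100000001001
Decimal: 18959 & 31961 = 18441



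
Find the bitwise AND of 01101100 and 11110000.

AND: 1 only when both bits are 1
  01101100
& 11110000
----------
  01100000
Decimal: 108 & 240 = 96



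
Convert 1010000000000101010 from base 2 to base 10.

Sum of powers of 2 for each 1-bit:
2^1 + 2^3 + 2^5 + 2^16 + 2^18
= 2 + 8 + 32 + 65536 + 262144
= 327722



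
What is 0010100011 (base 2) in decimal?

Sum of powers of 2 for each 1-bit:
2^0 + 2^1 + 2^5 + 2^7
= 1 + 2 + 32 + 128
= 163



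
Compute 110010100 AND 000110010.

AND: 1 only when both bits are 1
  110010100
& 000110010
-----------
  000010000
Decimal: 404 & 50 = 16



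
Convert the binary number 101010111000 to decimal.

Sum of powers of 2 for each 1-bit:
2^3 + 2^4 + 2^5 + 2^7 + 2^9 + 2^11
= 8 + 16 + 32 + 128 + 512 + 2048
= 2744



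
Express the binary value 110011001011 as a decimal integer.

Sum of powers of 2 for each 1-bit:
2^0 + 2^1 + 2^3 + 2^6 + 2^7 + 2^10 + 2^11
= 1 + 2 + 8 + 64 + 128 + 1024 + 2048
= 3275



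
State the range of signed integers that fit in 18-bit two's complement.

For 18-bit two's complement:
Minimum: -2^17 = -131072
Maximum: 2^17 - 1 = 131071



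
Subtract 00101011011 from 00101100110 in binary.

Method 1 - Direct subtraction (column by column from the right: bit − bit − borrow-in; if negative, add 2 and borrow 1 from the next column):
borrow: 00000110110
        00101100110
-       00101011011
-------------------
        00000001011

Method 2 - Add two's complement:
Two's complement of 00101011011: invert → 11010100100, add 1 → 11010100101
  00101100110
+ 11010100101
-------------
 100000001011  (end carry out of the top bit = 1)
Discarding the end carry: 00000001011
Decimal check:
  00101100110 = 256 + 64 + 32 + 4 + 2 = 358
  00101011011 = 256 + 64 + 16 + 8 + 2 + 1 = 347
  358 - 347 = 11, and 00000001011 = 8 + 2 + 1 = 11 ✓

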